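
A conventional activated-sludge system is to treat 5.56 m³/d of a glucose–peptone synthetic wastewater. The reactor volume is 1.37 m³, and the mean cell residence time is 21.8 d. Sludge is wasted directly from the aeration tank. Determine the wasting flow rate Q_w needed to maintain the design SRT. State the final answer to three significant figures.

Q_w ≈ 0.0628 m³/d

With mixed-liquor wasting, θ_c = V/Q_w, so Q_w = V/θ_c = 1.370/21.8 = 0.06284 m³/d.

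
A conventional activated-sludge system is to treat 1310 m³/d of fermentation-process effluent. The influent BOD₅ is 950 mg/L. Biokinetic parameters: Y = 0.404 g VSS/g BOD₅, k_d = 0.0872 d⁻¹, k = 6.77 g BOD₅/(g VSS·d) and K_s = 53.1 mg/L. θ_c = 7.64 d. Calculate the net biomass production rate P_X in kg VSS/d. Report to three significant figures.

P_X ≈ 300 kg VSS/d

For a completely mixed reactor with recycle the Lawrence–McCarty relation gives S = K_s·(1 + k_d·θ_c) / [θ_c·(Y·k − k_d) − 1] = 53.1 × (1 + 0.0872 × 7.64) / [7.64 × (0.404 × 6.77 − 0.0872) − 1] = 88.48 / 19.23 = 4.601 mg/L.
Observed yield with endogenous decay: Y_obs = Y / (1 + k_d·θ_c) = 0.404 / (1 + 0.0872 × 7.64) = 0.404 / 1.666 = 0.2425 g VSS/g BOD₅.
ΔS = 950 − 4.60 = 945.4 mg/L, so the substrate removal rate is 1310 × 945.4/1000 = 1238 kg BOD₅/d.
Net biomass production P_X = Y_obs × Q·(S₀ − S) = 0.2425 × 1238 = 300.3 kg VSS/d.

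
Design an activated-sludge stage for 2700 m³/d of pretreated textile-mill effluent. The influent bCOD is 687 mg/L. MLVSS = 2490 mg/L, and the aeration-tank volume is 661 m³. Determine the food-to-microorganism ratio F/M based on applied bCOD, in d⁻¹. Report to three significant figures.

Food-to-microorganism ratio F/M = Q S₀ / (V X) = 2700 × 687 / (661.0 × 2490) = 1.127 d⁻¹.

F/M ≈ 1.13 d⁻¹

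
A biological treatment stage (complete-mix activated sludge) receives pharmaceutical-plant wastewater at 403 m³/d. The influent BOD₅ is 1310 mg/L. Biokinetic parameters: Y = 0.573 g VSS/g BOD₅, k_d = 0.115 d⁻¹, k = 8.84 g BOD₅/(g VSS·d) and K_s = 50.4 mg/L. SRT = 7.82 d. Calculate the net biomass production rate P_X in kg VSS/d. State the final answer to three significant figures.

P_X ≈ 159 kg VSS/d

From the Monod/SRT balance for a CMAS, S = K_s·(1+k_d θ_c)/[θ_c·(Y k − k_d) − 1] = 50.4 × (1 + 0.115 × 7.82) / [7.82 × (0.573 × 8.84 − 0.115) − 1] = 95.72 / 37.71 = 2.538 mg/L.
The observed yield is Y_obs = Y/(1 + k_d·θ_c) = 0.573 / (1 + 0.115 × 7.82) = 0.573 / 1.899 = 0.3017 g VSS per g BOD₅ removed.
ΔS = 1310 − 2.54 = 1307 mg/L, so the substrate removal rate is 403 × 1307/1000 = 526.9 kg BOD₅/d.
Net biomass production P_X = Y_obs × Q·(S₀ − S) = 0.3017 × 526.9 = 159.0 kg VSS/d.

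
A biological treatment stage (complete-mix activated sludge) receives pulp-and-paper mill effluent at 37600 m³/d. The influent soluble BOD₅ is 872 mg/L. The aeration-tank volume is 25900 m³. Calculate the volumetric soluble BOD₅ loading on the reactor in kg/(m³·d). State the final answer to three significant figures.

L_v ≈ 1.27 kg soluble BOD₅/(m³·d)

Volumetric loading L_v = Q·S₀ / V = 37600 × 872 g/m³ / 25900 m³ = 1266 g/(m³·d) = 1.266 kg soluble BOD₅/(m³·d).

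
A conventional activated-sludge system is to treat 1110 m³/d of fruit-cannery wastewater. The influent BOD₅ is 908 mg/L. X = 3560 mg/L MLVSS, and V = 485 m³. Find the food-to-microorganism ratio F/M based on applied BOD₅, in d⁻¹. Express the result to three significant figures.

F/M ≈ 0.584 d⁻¹

F/M = Q·S₀ / (V·X) = 1110 × 908 / (485.0 × 3560) = 0.5837 g BOD₅·(g VSS·d)⁻¹.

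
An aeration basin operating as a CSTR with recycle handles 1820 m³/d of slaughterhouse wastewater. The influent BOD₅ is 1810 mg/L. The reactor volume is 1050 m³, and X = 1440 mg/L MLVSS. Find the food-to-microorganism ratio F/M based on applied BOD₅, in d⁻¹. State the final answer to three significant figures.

F/M ≈ 2.18 d⁻¹

Food-to-microorganism ratio F/M = Q S₀ / (V X) = 1820 × 1810 / (1050 × 1440) = 2.179 d⁻¹.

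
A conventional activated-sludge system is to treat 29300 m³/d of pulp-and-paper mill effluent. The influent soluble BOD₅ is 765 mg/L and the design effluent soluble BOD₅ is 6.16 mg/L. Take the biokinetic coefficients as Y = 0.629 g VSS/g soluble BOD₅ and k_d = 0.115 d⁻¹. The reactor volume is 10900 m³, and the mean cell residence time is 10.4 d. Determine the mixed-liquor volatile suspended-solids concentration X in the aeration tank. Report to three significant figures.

From V·X·(1 + k_d·θ_c) = Y·Q·(S₀ − S)·θ_c: X = 0.629 × 29300 × (765 − 6.16) × 10.4 / [10900 × (1 + 0.115 × 10.4)] = 6076 mg/L.

X ≈ 6080 mg/L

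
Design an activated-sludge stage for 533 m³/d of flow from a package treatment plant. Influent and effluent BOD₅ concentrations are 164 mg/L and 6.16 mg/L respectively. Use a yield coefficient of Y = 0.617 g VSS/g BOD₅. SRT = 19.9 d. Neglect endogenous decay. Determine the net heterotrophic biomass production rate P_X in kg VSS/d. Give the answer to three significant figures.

No decay correction is needed, so Y_obs = Y = 0.617.
Mass of BOD₅ removed per day: Q(S₀ − S) = 533 × 157.8 g/m³ = 84.13 kg/d.
So the net sludge growth is P_X = 0.6170 × 84.13 = 51.91 kg VSS/d.

P_X ≈ 51.9 kg VSS/d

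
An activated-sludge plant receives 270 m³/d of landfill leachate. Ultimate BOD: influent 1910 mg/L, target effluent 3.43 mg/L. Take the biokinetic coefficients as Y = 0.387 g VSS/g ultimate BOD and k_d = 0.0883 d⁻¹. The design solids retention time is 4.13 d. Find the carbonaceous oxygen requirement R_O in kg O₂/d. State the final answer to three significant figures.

R_O ≈ 307 kg O₂/d

Correct the yield for decay: Y_obs = Y/(1 + k_d θ_c) = 0.387 / (1 + 0.0883 × 4.13) = 0.387 / 1.365 = 0.2836.
ΔS = 1910 − 3.43 = 1907 mg/L, so the substrate removal rate is 270 × 1907/1000 = 514.8 kg ultimate BOD/d.
P_X = Y_obs·Q·(S₀ − S) = 0.2836 × 514.8 = 146.0 kg VSS/d.
Carbonaceous O₂ demand = substrate oxidised − cell-mass equivalent = 514.8 − 1.42 × 146.0 = 307.5 kg O₂/d.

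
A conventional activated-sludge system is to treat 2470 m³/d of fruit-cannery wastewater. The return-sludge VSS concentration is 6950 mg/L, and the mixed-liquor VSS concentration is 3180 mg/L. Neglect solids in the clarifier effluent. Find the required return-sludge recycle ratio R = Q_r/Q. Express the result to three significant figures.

R ≈ 0.844

Solids balance on the clarifier gives (1+R)X = R·X_r, so R = X/(X_r − X) = 3180 / (6950 − 3180) = 0.8435.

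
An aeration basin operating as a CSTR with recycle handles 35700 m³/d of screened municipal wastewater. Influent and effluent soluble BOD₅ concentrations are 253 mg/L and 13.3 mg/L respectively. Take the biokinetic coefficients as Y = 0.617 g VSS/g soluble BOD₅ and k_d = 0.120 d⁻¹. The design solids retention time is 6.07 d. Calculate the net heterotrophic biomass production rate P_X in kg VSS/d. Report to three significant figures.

Y_obs = Y / (1 + k_d θ_c) = 0.617 / (1 + 0.120 × 6.07) = 0.617 / 1.728 = 0.3570.
ΔS = 253 − 13.3 = 239.7 mg/L, so the substrate removal rate is 35700 × 239.7/1000 = 8557 kg soluble BOD₅/d.
So the net sludge growth is P_X = 0.3570 × 8557 = 3055 kg VSS/d.

P_X ≈ 3050 kg VSS/d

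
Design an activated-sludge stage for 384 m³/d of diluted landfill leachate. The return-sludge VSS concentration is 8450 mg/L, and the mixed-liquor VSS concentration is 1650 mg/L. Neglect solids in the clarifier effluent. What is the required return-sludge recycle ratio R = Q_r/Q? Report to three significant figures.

Solids balance on the clarifier gives (1+R)X = R·X_r, so R = X/(X_r − X) = 1650 / (8450 − 1650) = 0.2426.

R ≈ 0.243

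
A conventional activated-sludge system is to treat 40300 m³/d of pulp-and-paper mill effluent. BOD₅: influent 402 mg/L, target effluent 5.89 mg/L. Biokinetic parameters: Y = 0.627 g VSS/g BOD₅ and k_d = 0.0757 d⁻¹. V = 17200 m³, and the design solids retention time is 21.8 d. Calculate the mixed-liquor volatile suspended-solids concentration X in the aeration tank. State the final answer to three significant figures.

X ≈ 4790 mg/L

X = Y·Q·ΔS·θ_c / [V·(1 + k_d θ_c)] = 0.627 × 40300 × (402 − 5.89) × 21.8 / [17200 × (1 + 0.0757 × 21.8)] = 4787 mg/L.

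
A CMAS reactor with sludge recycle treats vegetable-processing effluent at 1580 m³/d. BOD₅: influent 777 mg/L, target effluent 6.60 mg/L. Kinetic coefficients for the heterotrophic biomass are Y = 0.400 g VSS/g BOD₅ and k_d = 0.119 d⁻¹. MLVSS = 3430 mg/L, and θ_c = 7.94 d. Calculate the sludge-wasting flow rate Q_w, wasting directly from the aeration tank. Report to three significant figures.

Q_w ≈ 73.0 m³/d

Rearranging the biomass balance for a CMAS with decay, V = Y·Q·ΔS·θ_c / [X·(1+k_d θ_c)] = 0.400 × 1580 × (777 − 6.60) × 7.94 / [3430 × (1 + 0.119 × 7.94)] = 3.87×10^6 / 6671 = 579.5 m³.
For wasting at MLVSS concentration, Q_w = V/θ_c = 579.5/7.94 = 72.99 m³/d.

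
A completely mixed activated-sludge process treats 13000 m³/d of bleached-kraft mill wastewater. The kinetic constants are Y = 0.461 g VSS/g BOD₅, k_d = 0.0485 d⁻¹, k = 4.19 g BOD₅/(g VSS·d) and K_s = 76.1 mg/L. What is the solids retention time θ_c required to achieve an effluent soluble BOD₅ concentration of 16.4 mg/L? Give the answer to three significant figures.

θ_c ≈ 3.40 d

Specific growth rate at S = 16.4 mg/L: μ = YkS/(K_s+S) = 0.461·4.19·16.4/(76.1+16.4) = 0.3425 d⁻¹.
1/θ_c = 0.3425 − 0.0485 = 0.2940 d⁻¹, so θ_c = 3.402 d.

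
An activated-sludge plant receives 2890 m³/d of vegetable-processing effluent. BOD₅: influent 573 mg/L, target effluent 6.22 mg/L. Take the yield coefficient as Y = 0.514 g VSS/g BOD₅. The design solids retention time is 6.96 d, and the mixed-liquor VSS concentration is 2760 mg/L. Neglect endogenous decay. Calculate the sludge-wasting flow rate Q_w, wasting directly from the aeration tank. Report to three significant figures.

V·X = Y·Q·ΔS·θ_c gives V = 0.514 × 2890 × (573 − 6.22) × 6.96 / 2760 = 2123 m³.
With mixed-liquor wasting, θ_c = V/Q_w, so Q_w = V/θ_c = 2123/6.96 = 305.0 m³/d.

Q_w ≈ 305 m³/d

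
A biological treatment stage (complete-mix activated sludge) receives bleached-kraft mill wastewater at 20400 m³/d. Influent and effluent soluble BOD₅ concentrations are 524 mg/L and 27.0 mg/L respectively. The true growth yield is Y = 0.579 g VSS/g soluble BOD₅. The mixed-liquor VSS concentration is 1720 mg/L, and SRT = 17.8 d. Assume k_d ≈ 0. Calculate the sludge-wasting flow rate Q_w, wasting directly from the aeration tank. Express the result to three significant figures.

Q_w ≈ 3410 m³/d

With k_d = 0 the design equation reduces to V = Y Q (S₀−S) θ_c / X = 0.579 × 20400 × (524 − 27.0) × 17.8 / 1720 = 60751 m³.
With mixed-liquor wasting, θ_c = V/Q_w, so Q_w = V/θ_c = 60751/17.8 = 3413 m³/d.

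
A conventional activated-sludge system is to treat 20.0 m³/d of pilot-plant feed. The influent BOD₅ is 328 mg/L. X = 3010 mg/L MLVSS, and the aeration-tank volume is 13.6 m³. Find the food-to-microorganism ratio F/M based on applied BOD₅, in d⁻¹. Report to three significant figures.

F/M = Q·S₀ / (V·X) = 20.0 × 328 / (13.60 × 3010) = 0.1603 g BOD₅·(g VSS·d)⁻¹.

F/M ≈ 0.160 d⁻¹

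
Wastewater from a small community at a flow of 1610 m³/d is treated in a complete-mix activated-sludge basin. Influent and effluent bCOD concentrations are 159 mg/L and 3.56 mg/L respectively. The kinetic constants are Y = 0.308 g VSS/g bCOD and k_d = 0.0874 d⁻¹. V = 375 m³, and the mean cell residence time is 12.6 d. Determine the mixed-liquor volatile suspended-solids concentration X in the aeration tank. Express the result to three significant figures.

Solving the biomass balance for X: X = Y Q (S₀−S) θ_c / [V (1+k_d θ_c)] = 0.308 × 1610 × (159 − 3.56) × 12.6 / [375 × (1 + 0.0874 × 12.6)] = 1233 mg/L.

X ≈ 1230 mg/L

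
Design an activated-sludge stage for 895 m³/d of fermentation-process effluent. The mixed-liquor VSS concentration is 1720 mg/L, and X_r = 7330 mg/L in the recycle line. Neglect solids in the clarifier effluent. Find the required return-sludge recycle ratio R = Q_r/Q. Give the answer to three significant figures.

R ≈ 0.307

Solids balance on the clarifier gives (1+R)X = R·X_r, so R = X/(X_r − X) = 1720 / (7330 − 1720) = 0.3066.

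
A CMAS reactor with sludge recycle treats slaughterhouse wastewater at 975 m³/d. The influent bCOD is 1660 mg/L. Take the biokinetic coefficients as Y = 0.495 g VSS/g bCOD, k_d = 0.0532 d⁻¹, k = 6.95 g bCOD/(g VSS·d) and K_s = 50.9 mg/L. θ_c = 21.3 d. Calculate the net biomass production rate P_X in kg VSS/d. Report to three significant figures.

P_X ≈ 375 kg VSS/d

For a completely mixed reactor with recycle the Lawrence–McCarty relation gives S = K_s·(1 + k_d·θ_c) / [θ_c·(Y·k − k_d) − 1] = 50.9 × (1 + 0.0532 × 21.3) / [21.3 × (0.495 × 6.95 − 0.0532) − 1] = 108.6 / 71.14 = 1.526 mg/L.
Correct the yield for decay: Y_obs = Y/(1 + k_d θ_c) = 0.495 / (1 + 0.0532 × 21.3) = 0.495 / 2.133 = 0.2321.
Substrate removed = Q·(S₀ − S) = 975 m³/d × (1660 − 1.53) g/m³ = 1.62×10^6 g/d = 1617 kg/d.
P_X = Y_obs · Q(S₀ − S) = 0.2321 × 1617 = 375.2 kg VSS/d.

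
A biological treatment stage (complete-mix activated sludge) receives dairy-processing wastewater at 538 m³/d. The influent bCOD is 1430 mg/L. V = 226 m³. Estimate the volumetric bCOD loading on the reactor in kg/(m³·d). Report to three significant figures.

L_v ≈ 3.40 kg bCOD/(m³·d)

Applied bCOD load per unit volume = Q·S₀/V = (538 × 1430/1000)/226.0 = 3.404 kg bCOD·m⁻³·d⁻¹.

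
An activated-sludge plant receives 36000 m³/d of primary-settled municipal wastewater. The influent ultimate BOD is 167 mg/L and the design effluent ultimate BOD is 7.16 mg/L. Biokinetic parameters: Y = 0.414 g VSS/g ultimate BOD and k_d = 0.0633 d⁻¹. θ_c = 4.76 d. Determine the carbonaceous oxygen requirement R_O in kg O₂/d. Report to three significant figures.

Y_obs = Y / (1 + k_d θ_c) = 0.414 / (1 + 0.0633 × 4.76) = 0.414 / 1.301 = 0.3181.
Mass of ultimate BOD removed per day: Q(S₀ − S) = 36000 × 159.8 g/m³ = 5754 kg/d.
Net sludge production P_X = 0.3181 × 5754 = 1831 kg VSS/d.
R_O = Q·(S₀ − S) − 1.42·P_X = 5754 − 1.42 × 1831 = 3155 kg O₂/d.

R_O ≈ 3150 kg O₂/d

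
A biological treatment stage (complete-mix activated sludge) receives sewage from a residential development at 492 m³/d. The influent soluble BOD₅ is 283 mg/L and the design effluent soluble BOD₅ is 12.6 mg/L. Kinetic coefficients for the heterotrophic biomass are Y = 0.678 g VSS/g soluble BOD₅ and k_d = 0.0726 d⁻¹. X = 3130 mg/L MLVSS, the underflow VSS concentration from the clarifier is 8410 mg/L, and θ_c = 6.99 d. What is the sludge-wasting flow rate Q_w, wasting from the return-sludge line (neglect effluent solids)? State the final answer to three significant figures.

Q_w ≈ 7.11 m³/d

Steady-state biomass mass balance: V·X·(1 + k_d·θ_c) = Y·Q·(S₀ − S)·θ_c, so V = 0.678 × 492 × (283 − 12.6) × 6.99 / [3130 × (1 + 0.0726 × 6.99)] = 6.3×10^5 / 4718 = 133.6 m³.
θ_c = V·X/(Q_w·X_r) when wasting from the recycle, so Q_w = V·X/(θ_c·X_r) = 133.6 × 3130 / (6.99 × 8410) = 7.115 m³/d.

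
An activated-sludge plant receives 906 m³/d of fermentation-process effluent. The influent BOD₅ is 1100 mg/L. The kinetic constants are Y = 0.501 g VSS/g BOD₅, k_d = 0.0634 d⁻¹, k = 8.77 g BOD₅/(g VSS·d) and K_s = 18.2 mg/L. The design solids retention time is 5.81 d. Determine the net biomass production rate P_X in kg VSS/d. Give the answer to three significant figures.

P_X ≈ 365 kg VSS/d

From the Monod/SRT balance for a CMAS, S = K_s·(1+k_d θ_c)/[θ_c·(Y k − k_d) − 1] = 18.2 × (1 + 0.0634 × 5.81) / [5.81 × (0.501 × 8.77 − 0.0634) − 1] = 24.90 / 24.16 = 1.031 mg/L.
Observed yield with endogenous decay: Y_obs = Y / (1 + k_d·θ_c) = 0.501 / (1 + 0.0634 × 5.81) = 0.501 / 1.368 = 0.3661 g VSS/g BOD₅.
Mass of BOD₅ removed per day: Q(S₀ − S) = 906 × 1099 g/m³ = 995.7 kg/d.
P_X = Y_obs · Q(S₀ − S) = 0.3661 × 995.7 = 364.5 kg VSS/d.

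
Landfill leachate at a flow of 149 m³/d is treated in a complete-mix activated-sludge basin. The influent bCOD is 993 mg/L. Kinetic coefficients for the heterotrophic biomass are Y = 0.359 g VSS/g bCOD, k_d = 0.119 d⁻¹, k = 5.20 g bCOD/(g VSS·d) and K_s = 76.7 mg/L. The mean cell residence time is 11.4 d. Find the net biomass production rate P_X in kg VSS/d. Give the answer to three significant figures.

P_X ≈ 22.3 kg VSS/d

From the Monod/SRT balance for a CMAS, S = K_s·(1+k_d θ_c)/[θ_c·(Y k − k_d) − 1] = 76.7 × (1 + 0.119 × 11.4) / [11.4 × (0.359 × 5.20 − 0.119) − 1] = 180.8 / 18.92 = 9.551 mg/L.
Observed yield with endogenous decay: Y_obs = Y / (1 + k_d·θ_c) = 0.359 / (1 + 0.119 × 11.4) = 0.359 / 2.357 = 0.1523 g VSS/g bCOD.
Q·(S₀ − S) = 149 × (993 − 9.55) × 10⁻³ = 146.5 kg/d removed.
So the net sludge growth is P_X = 0.1523 × 146.5 = 22.32 kg VSS/d.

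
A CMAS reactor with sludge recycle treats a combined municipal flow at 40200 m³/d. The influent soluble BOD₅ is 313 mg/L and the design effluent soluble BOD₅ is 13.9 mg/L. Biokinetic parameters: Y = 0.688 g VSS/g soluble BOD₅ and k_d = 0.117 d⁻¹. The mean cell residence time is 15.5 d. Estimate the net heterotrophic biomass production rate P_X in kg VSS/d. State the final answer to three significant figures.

P_X ≈ 2940 kg VSS/d

Observed yield with endogenous decay: Y_obs = Y / (1 + k_d·θ_c) = 0.688 / (1 + 0.117 × 15.5) = 0.688 / 2.814 = 0.2445 g VSS/g soluble BOD₅.
Substrate removed = Q·(S₀ − S) = 40200 m³/d × (313 − 13.9) g/m³ = 1.2×10^7 g/d = 12024 kg/d.
P_X = Y_obs · Q(S₀ − S) = 0.2445 × 12024 = 2940 kg VSS/d.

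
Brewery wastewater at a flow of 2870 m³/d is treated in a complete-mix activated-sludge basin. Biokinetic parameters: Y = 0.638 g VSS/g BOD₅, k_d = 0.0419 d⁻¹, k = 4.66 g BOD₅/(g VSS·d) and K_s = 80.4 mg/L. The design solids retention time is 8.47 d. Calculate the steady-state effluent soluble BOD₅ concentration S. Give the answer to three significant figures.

S ≈ 4.57 mg/L

For a completely mixed reactor with recycle the Lawrence–McCarty relation gives S = K_s·(1 + k_d·θ_c) / [θ_c·(Y·k − k_d) − 1] = 80.4 × (1 + 0.0419 × 8.47) / [8.47 × (0.638 × 4.66 − 0.0419) − 1] = 108.9 / 23.83 = 4.572 mg/L.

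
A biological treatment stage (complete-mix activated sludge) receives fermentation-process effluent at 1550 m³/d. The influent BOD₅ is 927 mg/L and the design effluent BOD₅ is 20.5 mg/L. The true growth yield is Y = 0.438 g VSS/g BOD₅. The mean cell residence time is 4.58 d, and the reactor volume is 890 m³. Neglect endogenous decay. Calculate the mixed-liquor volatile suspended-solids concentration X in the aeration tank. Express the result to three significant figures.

X ≈ 3170 mg/L

X = Y·Q·ΔS·θ_c / V = 0.438 × 1550 × (927 − 20.5) × 4.58 / 890 = 3167 mg/L.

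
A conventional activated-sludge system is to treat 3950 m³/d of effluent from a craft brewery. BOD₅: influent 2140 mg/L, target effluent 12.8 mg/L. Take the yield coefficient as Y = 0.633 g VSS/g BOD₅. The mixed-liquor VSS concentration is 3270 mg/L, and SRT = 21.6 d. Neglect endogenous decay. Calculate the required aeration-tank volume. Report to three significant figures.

V ≈ 35100 m³

With k_d = 0 the design equation reduces to V = Y Q (S₀−S) θ_c / X = 0.633 × 3950 × (2140 − 12.8) × 21.6 / 3270 = 35133 m³.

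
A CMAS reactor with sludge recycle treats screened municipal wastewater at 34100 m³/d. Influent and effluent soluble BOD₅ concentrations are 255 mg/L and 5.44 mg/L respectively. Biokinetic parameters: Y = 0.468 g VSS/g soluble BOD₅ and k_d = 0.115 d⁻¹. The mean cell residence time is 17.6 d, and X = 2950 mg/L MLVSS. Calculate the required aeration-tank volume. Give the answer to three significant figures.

V ≈ 7860 m³

From the SRT design equation V = Y Q (S₀−S) θ_c / [X (1 + k_d θ_c)] = 0.468 × 34100 × (255 − 5.44) × 17.6 / [2950 × (1 + 0.115 × 17.6)] = 7.01×10^7 / 8921 = 7857 m³.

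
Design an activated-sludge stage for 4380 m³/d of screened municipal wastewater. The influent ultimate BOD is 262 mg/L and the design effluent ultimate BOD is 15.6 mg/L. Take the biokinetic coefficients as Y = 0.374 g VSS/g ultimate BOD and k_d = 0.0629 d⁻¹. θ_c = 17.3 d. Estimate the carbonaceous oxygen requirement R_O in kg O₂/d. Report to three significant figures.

R_O ≈ 805 kg O₂/d

Correct the yield for decay: Y_obs = Y/(1 + k_d θ_c) = 0.374 / (1 + 0.0629 × 17.3) = 0.374 / 2.088 = 0.1791.
Q·(S₀ − S) = 4380 × (262 − 15.6) × 10⁻³ = 1079 kg/d removed.
Biomass synthesised: P_X = Y_obs × 1079 = 193.3 kg VSS/d.
R_O = Q·(S₀ − S) − 1.42·P_X = 1079 − 1.42 × 193.3 = 804.8 kg O₂/d.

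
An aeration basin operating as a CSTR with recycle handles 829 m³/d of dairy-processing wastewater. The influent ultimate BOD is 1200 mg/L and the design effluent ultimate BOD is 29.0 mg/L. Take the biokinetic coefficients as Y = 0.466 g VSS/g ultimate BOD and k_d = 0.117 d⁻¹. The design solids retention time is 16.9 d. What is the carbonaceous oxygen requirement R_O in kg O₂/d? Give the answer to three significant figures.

Observed yield with endogenous decay: Y_obs = Y / (1 + k_d·θ_c) = 0.466 / (1 + 0.117 × 16.9) = 0.466 / 2.977 = 0.1565 g VSS/g ultimate BOD.
Mass of ultimate BOD removed per day: Q(S₀ − S) = 829 × 1171 g/m³ = 970.8 kg/d.
Biomass synthesised: P_X = Y_obs × 970.8 = 151.9 kg VSS/d.
Carbonaceous O₂ demand = substrate oxidised − cell-mass equivalent = 970.8 − 1.42 × 151.9 = 755.0 kg O₂/d.

R_O ≈ 755 kg O₂/d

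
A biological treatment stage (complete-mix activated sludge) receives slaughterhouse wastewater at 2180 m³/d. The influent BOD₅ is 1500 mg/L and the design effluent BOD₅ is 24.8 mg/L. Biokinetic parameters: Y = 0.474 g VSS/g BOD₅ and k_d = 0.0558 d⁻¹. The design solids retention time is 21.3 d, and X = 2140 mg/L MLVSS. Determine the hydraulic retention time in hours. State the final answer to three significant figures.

Rearranging the biomass balance for a CMAS with decay, V = Y·Q·ΔS·θ_c / [X·(1+k_d θ_c)] = 0.474 × 2180 × (1500 − 24.8) × 21.3 / [2140 × (1 + 0.0558 × 21.3)] = 3.25×10^7 / 4683 = 6933 m³.
τ = V/Q = 6933/2180 = 3.180 d, or 76.32 h.

τ ≈ 76.3 h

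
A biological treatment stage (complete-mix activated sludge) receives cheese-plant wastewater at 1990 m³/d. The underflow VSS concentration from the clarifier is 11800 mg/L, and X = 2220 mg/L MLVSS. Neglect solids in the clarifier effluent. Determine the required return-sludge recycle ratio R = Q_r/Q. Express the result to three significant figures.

R ≈ 0.232

R = Q_r/Q = X/(X_r − X) = 2220 / (11800 − 2220) = 0.2317.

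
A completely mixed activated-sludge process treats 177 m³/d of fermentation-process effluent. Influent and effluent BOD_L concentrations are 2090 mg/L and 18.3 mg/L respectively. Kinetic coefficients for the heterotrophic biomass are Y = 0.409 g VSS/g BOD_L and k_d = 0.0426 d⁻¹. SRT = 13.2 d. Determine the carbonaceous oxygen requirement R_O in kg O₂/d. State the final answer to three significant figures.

Y_obs = Y / (1 + k_d θ_c) = 0.409 / (1 + 0.0426 × 13.2) = 0.409 / 1.562 = 0.2618.
Substrate removed = Q·(S₀ − S) = 177 m³/d × (2090 − 18.3) g/m³ = 3.67×10^5 g/d = 366.7 kg/d.
P_X = Y_obs·Q·(S₀ − S) = 0.2618 × 366.7 = 96.00 kg VSS/d.
Carbonaceous O₂ demand = substrate oxidised − cell-mass equivalent = 366.7 − 1.42 × 96.00 = 230.4 kg O₂/d.

R_O ≈ 230 kg O₂/d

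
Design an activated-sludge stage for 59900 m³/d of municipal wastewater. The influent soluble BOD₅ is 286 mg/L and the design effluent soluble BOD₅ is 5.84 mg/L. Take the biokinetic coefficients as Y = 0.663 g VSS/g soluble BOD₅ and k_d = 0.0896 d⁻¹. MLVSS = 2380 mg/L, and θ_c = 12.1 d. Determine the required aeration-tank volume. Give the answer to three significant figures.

From the SRT design equation V = Y Q (S₀−S) θ_c / [X (1 + k_d θ_c)] = 0.663 × 59900 × (286 − 5.84) × 12.1 / [2380 × (1 + 0.0896 × 12.1)] = 1.35×10^8 / 4960 = 27141 m³.

V ≈ 27100 m³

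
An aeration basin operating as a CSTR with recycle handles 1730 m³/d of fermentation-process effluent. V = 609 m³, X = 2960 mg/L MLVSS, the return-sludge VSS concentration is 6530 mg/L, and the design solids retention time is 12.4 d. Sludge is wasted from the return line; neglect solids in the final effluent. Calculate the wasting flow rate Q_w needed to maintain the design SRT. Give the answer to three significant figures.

Q_w ≈ 22.3 m³/d

Wasting from the return line (neglecting effluent solids): Q_w = V·X / (θ_c·X_r) = 609.0 × 2960 / (12.4 × 6530) = 22.26 m³/d.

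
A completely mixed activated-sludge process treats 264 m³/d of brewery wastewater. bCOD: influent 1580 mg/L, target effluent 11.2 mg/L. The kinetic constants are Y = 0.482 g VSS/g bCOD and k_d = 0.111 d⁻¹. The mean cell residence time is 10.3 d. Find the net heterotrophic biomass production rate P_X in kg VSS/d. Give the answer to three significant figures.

P_X ≈ 93.1 kg VSS/d

Correct the yield for decay: Y_obs = Y/(1 + k_d θ_c) = 0.482 / (1 + 0.111 × 10.3) = 0.482 / 2.143 = 0.2249.
Q·(S₀ − S) = 264 × (1580 − 11.2) × 10⁻³ = 414.2 kg/d removed.
P_X = Y_obs · Q(S₀ − S) = 0.2249 × 414.2 = 93.14 kg VSS/d.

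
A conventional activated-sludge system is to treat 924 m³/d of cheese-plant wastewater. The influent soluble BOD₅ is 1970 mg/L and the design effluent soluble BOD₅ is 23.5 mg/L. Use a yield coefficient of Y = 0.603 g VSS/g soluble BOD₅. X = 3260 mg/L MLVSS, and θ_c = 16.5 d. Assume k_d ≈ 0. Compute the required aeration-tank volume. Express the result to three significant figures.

V ≈ 5490 m³

V·X = Y·Q·ΔS·θ_c gives V = 0.603 × 924 × (1970 − 23.5) × 16.5 / 3260 = 5489 m³.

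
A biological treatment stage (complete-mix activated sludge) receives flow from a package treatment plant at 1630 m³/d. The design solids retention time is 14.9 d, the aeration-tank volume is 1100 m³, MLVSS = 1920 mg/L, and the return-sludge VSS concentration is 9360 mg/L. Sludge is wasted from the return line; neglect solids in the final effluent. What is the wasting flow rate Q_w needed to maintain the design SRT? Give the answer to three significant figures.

Q_w ≈ 15.1 m³/d

Q_w = (V·X)/(θ_c X_r) = 1100 × 1920 / (14.9 × 9360) = 15.14 m³/d.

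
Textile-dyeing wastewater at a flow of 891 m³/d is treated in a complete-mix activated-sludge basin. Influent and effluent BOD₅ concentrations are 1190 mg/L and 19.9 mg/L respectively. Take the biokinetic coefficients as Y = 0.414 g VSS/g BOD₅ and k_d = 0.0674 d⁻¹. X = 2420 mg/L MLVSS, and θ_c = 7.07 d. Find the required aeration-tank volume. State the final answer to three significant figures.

V ≈ 854 m³

Steady-state biomass mass balance: V·X·(1 + k_d·θ_c) = Y·Q·(S₀ − S)·θ_c, so V = 0.414 × 891 × (1190 − 19.9) × 7.07 / [2420 × (1 + 0.0674 × 7.07)] = 3.05×10^6 / 3573 = 854.0 m³.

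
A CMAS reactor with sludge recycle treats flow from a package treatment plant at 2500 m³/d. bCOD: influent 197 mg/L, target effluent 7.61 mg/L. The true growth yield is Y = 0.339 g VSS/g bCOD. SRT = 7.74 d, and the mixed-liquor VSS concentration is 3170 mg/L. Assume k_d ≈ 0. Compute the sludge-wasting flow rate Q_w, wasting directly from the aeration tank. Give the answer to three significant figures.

Q_w ≈ 50.6 m³/d

Biomass mass balance (decay neglected): V·X = Y·Q·(S₀ − S)·θ_c, so V = 0.339 × 2500 × (197 − 7.61) × 7.74 / 3170 = 391.9 m³.
For wasting at MLVSS concentration, Q_w = V/θ_c = 391.9/7.74 = 50.63 m³/d.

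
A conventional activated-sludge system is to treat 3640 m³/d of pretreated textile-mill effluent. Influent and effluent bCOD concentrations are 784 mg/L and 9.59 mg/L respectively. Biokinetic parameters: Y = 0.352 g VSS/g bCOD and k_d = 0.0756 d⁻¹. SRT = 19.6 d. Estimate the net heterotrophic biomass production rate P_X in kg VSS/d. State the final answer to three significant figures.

Correct the yield for decay: Y_obs = Y/(1 + k_d θ_c) = 0.352 / (1 + 0.0756 × 19.6) = 0.352 / 2.482 = 0.1418.
Substrate removed = Q·(S₀ − S) = 3640 m³/d × (784 − 9.59) g/m³ = 2.82×10^6 g/d = 2819 kg/d.
Net biomass production P_X = Y_obs × Q·(S₀ − S) = 0.1418 × 2819 = 399.8 kg VSS/d.

P_X ≈ 400 kg VSS/d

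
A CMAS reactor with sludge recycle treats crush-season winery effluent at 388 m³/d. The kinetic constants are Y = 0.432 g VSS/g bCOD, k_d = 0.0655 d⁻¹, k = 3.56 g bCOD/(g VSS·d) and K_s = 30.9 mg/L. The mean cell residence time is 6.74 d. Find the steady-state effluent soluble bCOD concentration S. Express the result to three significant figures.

S ≈ 4.99 mg/L

For a completely mixed reactor with recycle the Lawrence–McCarty relation gives S = K_s·(1 + k_d·θ_c) / [θ_c·(Y·k − k_d) − 1] = 30.9 × (1 + 0.0655 × 6.74) / [6.74 × (0.432 × 3.56 − 0.0655) − 1] = 44.54 / 8.924 = 4.991 mg/L.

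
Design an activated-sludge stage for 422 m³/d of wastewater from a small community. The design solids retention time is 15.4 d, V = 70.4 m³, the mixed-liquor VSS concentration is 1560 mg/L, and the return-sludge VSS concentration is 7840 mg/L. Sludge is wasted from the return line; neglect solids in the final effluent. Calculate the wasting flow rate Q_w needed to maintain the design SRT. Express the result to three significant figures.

Q_w ≈ 0.910 m³/d

Wasting from the return line (neglecting effluent solids): Q_w = V·X / (θ_c·X_r) = 70.40 × 1560 / (15.4 × 7840) = 0.9096 m³/d.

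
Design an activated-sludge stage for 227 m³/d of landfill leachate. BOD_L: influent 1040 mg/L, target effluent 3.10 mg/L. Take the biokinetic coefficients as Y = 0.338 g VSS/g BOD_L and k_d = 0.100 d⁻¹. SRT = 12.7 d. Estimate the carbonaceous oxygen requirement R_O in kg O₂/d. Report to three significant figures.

Correct the yield for decay: Y_obs = Y/(1 + k_d θ_c) = 0.338 / (1 + 0.100 × 12.7) = 0.338 / 2.270 = 0.1489.
Q·(S₀ − S) = 227 × (1040 − 3.10) × 10⁻³ = 235.4 kg/d removed.
P_X = Y_obs·Q·(S₀ − S) = 0.1489 × 235.4 = 35.05 kg VSS/d.
R_O = Q·ΔS − 1.42 P_X = 235.4 − 49.77 = 185.6 kg O₂/d.

R_O ≈ 186 kg O₂/d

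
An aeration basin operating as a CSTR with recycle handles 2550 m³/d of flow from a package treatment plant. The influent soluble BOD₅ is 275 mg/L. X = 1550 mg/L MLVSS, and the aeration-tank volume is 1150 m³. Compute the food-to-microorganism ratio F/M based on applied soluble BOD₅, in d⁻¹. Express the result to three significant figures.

F/M = Q·S₀ / (V·X) = 2550 × 275 / (1150 × 1550) = 0.3934 g soluble BOD₅·(g VSS·d)⁻¹.

F/M ≈ 0.393 d⁻¹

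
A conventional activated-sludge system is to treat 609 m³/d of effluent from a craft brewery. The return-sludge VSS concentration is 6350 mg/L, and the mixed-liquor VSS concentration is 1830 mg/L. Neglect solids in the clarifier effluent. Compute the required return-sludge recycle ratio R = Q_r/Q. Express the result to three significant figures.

R ≈ 0.405

Solids balance on the clarifier gives (1+R)X = R·X_r, so R = X/(X_r − X) = 1830 / (6350 − 1830) = 0.4049.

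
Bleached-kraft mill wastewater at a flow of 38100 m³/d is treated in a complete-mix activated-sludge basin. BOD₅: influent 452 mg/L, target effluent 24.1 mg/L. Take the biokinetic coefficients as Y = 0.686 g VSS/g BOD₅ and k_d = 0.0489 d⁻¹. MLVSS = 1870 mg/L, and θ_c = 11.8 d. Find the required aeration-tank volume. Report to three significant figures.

V ≈ 44800 m³

Steady-state biomass mass balance: V·X·(1 + k_d·θ_c) = Y·Q·(S₀ − S)·θ_c, so V = 0.686 × 38100 × (452 − 24.1) × 11.8 / [1870 × (1 + 0.0489 × 11.8)] = 1.32×10^8 / 2949 = 44750 m³.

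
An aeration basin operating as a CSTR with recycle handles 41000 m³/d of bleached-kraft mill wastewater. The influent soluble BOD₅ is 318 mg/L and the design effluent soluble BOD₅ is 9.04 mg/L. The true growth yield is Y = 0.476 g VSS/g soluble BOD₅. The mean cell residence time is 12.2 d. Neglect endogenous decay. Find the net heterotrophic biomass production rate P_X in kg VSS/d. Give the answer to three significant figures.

P_X ≈ 6030 kg VSS/d

With endogenous decay neglected, the observed yield equals the true yield: Y_obs = Y = 0.476 g VSS/g soluble BOD₅.
Mass of soluble BOD₅ removed per day: Q(S₀ − S) = 41000 × 309.0 g/m³ = 12667 kg/d.
So the net sludge growth is P_X = 0.4760 × 12667 = 6030 kg VSS/d.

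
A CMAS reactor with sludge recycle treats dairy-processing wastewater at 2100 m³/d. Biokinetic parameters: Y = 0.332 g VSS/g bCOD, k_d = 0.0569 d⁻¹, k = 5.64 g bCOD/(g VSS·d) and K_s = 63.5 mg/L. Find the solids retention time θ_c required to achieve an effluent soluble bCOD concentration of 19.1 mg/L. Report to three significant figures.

From 1/θ_c = Y·k·S/(K_s + S) − k_d: Y·k·S/(K_s+S) = 0.332 × 5.64 × 19.1 / (63.5 + 19.1) = 0.4330 d⁻¹.
θ_c = 1/(μ − k_d) = 1/(0.4330 − 0.0569) = 1/0.3761 = 2.659 d.

θ_c ≈ 2.66 d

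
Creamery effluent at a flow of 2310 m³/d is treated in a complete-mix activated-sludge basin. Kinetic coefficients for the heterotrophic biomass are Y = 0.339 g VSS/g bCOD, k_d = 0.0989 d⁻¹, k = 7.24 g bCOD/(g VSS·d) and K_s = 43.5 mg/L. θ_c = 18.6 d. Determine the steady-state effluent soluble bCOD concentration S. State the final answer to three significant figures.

For a completely mixed reactor with recycle the Lawrence–McCarty relation gives S = K_s·(1 + k_d·θ_c) / [θ_c·(Y·k − k_d) − 1] = 43.5 × (1 + 0.0989 × 18.6) / [18.6 × (0.339 × 7.24 − 0.0989) − 1] = 123.5 / 42.81 = 2.885 mg/L.

S ≈ 2.89 mg/L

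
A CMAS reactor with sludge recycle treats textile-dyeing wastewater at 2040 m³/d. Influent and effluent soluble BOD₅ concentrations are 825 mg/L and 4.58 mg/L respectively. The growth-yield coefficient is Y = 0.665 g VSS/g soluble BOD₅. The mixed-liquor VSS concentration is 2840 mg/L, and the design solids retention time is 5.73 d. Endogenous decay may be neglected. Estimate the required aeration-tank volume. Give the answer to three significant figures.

V ≈ 2250 m³

Biomass mass balance (decay neglected): V·X = Y·Q·(S₀ − S)·θ_c, so V = 0.665 × 2040 × (825 − 4.58) × 5.73 / 2840 = 2246 m³.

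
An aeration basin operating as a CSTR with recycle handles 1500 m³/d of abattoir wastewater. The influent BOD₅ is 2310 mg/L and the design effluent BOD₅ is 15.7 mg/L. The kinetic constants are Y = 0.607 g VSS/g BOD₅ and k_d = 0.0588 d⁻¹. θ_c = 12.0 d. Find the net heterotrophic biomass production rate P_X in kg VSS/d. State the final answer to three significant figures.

P_X ≈ 1220 kg VSS/d

Observed yield with endogenous decay: Y_obs = Y / (1 + k_d·θ_c) = 0.607 / (1 + 0.0588 × 12.0) = 0.607 / 1.706 = 0.3559 g VSS/g BOD₅.
ΔS = 2310 − 15.7 = 2294 mg/L, so the substrate removal rate is 1500 × 2294/1000 = 3441 kg BOD₅/d.
Net biomass production P_X = Y_obs × Q·(S₀ − S) = 0.3559 × 3441 = 1225 kg VSS/d.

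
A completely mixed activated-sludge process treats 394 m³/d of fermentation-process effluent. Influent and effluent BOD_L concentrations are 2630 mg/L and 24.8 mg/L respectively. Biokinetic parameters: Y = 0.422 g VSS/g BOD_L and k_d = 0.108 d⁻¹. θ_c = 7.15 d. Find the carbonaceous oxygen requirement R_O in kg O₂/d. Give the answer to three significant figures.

The observed yield is Y_obs = Y/(1 + k_d·θ_c) = 0.422 / (1 + 0.108 × 7.15) = 0.422 / 1.772 = 0.2381 g VSS per g BOD_L removed.
Mass of BOD_L removed per day: Q(S₀ − S) = 394 × 2605 g/m³ = 1026 kg/d.
P_X = Y_obs·Q·(S₀ − S) = 0.2381 × 1026 = 244.4 kg VSS/d.
Carbonaceous O₂ demand = substrate oxidised − cell-mass equivalent = 1026 − 1.42 × 244.4 = 679.4 kg O₂/d.

R_O ≈ 679 kg O₂/d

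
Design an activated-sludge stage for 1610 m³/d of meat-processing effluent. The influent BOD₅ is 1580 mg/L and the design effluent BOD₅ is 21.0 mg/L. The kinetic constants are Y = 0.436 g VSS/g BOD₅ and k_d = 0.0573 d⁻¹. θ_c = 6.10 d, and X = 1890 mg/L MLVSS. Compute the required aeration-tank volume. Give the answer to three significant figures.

V ≈ 2620 m³

Steady-state biomass mass balance: V·X·(1 + k_d·θ_c) = Y·Q·(S₀ − S)·θ_c, so V = 0.436 × 1610 × (1580 − 21.0) × 6.10 / [1890 × (1 + 0.0573 × 6.10)] = 6.68×10^6 / 2551 = 2617 m³.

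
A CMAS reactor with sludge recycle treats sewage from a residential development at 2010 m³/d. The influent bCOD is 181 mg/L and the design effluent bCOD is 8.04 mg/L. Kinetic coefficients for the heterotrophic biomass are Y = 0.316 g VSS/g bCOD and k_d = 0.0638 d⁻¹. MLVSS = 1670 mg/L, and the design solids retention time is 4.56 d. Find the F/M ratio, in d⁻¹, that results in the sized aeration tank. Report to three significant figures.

Rearranging the biomass balance for a CMAS with decay, V = Y·Q·ΔS·θ_c / [X·(1+k_d θ_c)] = 0.316 × 2010 × (181 − 8.04) × 4.56 / [1670 × (1 + 0.0638 × 4.56)] = 5.01×10^5 / 2156 = 232.4 m³.
F/M = Q·S₀ / (V·X) = 2010 × 181 / (232.4 × 1670) = 0.9375 g bCOD·(g VSS·d)⁻¹.

F/M ≈ 0.938 d⁻¹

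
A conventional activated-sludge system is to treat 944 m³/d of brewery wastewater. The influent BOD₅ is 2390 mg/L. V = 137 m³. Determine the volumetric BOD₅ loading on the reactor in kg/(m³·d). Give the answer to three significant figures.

L_v ≈ 16.5 kg BOD₅/(m³·d)

Applied BOD₅ load per unit volume = Q·S₀/V = (944 × 2390/1000)/137.0 = 16.47 kg BOD₅·m⁻³·d⁻¹.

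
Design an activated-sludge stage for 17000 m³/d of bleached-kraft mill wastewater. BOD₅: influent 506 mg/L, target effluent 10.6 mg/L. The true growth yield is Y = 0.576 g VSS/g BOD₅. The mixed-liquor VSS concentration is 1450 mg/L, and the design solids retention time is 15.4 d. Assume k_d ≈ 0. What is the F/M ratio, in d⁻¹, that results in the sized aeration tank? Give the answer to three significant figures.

F/M ≈ 0.115 d⁻¹

With k_d = 0 the design equation reduces to V = Y Q (S₀−S) θ_c / X = 0.576 × 17000 × (506 − 10.6) × 15.4 / 1450 = 51521 m³.
F/M = applied load / biomass = Q·S₀/(V·X) = 17000 × 506 / (51521 × 1450) = 0.1151 d⁻¹.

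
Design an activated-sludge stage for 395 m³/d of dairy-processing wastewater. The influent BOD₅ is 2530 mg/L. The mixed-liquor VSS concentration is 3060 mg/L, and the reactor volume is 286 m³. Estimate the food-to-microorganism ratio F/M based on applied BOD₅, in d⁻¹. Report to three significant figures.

F/M = applied load / biomass = Q·S₀/(V·X) = 395 × 2530 / (286.0 × 3060) = 1.142 d⁻¹.

F/M ≈ 1.14 d⁻¹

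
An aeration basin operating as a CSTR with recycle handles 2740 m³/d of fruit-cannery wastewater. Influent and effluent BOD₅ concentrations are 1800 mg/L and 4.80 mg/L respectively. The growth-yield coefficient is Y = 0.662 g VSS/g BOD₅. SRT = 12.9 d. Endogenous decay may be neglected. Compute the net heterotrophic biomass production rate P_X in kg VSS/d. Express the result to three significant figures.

Since k_d ≈ 0, Y_obs = Y = 0.662 g VSS/g BOD₅.
Mass of BOD₅ removed per day: Q(S₀ − S) = 2740 × 1795 g/m³ = 4919 kg/d.
Biomass produced: P_X = Y_obs·Q·ΔS = 0.6620 × 4919 ≈ 3256 kg VSS/d.

P_X ≈ 3260 kg VSS/d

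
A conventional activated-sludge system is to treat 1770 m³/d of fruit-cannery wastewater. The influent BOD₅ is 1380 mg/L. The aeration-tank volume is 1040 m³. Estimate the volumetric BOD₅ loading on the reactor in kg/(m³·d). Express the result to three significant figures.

L_v = Q S₀ / V = 1770 × 1380 × 10⁻³ / 1040 = 2.349 kg/(m³·d).

L_v ≈ 2.35 kg BOD₅/(m³·d)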